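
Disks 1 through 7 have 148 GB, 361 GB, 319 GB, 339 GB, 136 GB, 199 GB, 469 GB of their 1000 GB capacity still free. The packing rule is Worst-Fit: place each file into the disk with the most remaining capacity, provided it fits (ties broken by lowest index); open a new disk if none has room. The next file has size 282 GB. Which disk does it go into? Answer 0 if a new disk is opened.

7

Disks with room: disk 2 (361 GB), disk 3 (319 GB), disk 4 (339 GB), disk 7 (469 GB).
Most room is disk 7 with 469 GB free.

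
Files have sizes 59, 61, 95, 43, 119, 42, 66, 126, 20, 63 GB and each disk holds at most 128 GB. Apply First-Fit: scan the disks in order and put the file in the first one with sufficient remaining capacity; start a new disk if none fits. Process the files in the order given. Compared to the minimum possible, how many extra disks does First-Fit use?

1

First-Fit: [59,61] [95,20] [43,42] [119] [66] [126] [63] → 7 disks.
Total size 694 GB; any packing needs at least ⌈694/128⌉ = 6 disks.
An optimal packing achieves that bound: [126] [119] [95,20] [66,61] [63,59] [43,42] → 6 disks.
Excess: 7 − 6 = 1.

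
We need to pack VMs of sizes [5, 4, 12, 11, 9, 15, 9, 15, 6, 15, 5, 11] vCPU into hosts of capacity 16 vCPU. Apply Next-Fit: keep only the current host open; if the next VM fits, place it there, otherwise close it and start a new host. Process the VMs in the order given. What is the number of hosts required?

10 hosts

Put 5 vCPU in host 1; 11 vCPU remain.
Put 4 vCPU in host 1; 7 vCPU remain.
Put 12 vCPU in host 2; 4 vCPU remain.
Put 11 vCPU in host 3; 5 vCPU remain.
Put 9 vCPU in host 4; 7 vCPU remain.
Put 15 vCPU in host 5; 1 vCPU remain.
Put 9 vCPU in host 6; 7 vCPU remain.
Put 15 vCPU in host 7; 1 vCPU remain.
Put 6 vCPU in host 8; 10 vCPU remain.
Put 15 vCPU in host 9; 1 vCPU remain.
Put 5 vCPU in host 10; 11 vCPU remain.
Put 11 vCPU in host 10; 0 vCPU remain.
Final hosts: [5,4] [12] [11] [9] [15] [9] [15] [6] [15] [5,11].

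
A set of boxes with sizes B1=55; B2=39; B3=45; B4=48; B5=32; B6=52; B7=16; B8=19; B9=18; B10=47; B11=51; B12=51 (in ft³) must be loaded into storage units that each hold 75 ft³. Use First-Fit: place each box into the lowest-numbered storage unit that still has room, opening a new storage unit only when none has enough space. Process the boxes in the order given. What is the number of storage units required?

B1 (55 ft³) → storage unit 1 (remaining 20 ft³)
B2 (39 ft³) → storage unit 2 (remaining 36 ft³)
B3 (45 ft³) → storage unit 3 (remaining 30 ft³)
B4 (48 ft³) → storage unit 4 (remaining 27 ft³)
B5 (32 ft³) → storage unit 2 (remaining 4 ft³)
B6 (52 ft³) → storage unit 5 (remaining 23 ft³)
B7 (16 ft³) → storage unit 1 (remaining 4 ft³)
B8 (19 ft³) → storage unit 3 (remaining 11 ft³)
B9 (18 ft³) → storage unit 4 (remaining 9 ft³)
B10 (47 ft³) → storage unit 6 (remaining 28 ft³)
B11 (51 ft³) → storage unit 7 (remaining 24 ft³)
B12 (51 ft³) → storage unit 8 (remaining 24 ft³)
Final storage units: [55,16] [39,32] [45,19] [48,18] [52] [47] [51] [51].

8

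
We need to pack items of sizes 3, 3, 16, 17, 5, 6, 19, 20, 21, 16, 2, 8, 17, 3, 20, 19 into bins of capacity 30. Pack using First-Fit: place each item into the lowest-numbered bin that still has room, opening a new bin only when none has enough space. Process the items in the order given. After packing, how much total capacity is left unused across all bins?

bin 1: place 3, 27 left
bin 1: place 3, 24 left
bin 1: place 16, 8 left
bin 2: place 17, 13 left
bin 1: place 5, 3 left
bin 2: place 6, 7 left
bin 3: place 19, 11 left
bin 4: place 20, 10 left
bin 5: place 21, 9 left
bin 6: place 16, 14 left
bin 1: place 2, 1 left
bin 3: place 8, 3 left
bin 7: place 17, 13 left
bin 2: place 3, 4 left
bin 8: place 20, 10 left
bin 9: place 19, 11 left
9 bins × 30 = 270; used 195; unused 75.

75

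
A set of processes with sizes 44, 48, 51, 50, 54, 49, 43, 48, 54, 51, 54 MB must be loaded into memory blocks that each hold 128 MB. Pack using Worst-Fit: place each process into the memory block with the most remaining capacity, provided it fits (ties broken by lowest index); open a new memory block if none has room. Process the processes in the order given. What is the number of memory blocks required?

6

Put 44 MB in memory block 1; 84 MB remain.
Put 48 MB in memory block 1; 36 MB remain.
Put 51 MB in memory block 2; 77 MB remain.
Put 50 MB in memory block 2; 27 MB remain.
Put 54 MB in memory block 3; 74 MB remain.
Put 49 MB in memory block 3; 25 MB remain.
Put 43 MB in memory block 4; 85 MB remain.
Put 48 MB in memory block 4; 37 MB remain.
Put 54 MB in memory block 5; 74 MB remain.
Put 51 MB in memory block 5; 23 MB remain.
Put 54 MB in memory block 6; 74 MB remain.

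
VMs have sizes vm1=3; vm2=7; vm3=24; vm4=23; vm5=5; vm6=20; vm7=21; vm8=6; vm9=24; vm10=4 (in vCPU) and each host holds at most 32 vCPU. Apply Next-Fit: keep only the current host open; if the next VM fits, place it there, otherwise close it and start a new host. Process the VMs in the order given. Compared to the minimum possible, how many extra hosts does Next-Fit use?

1

Next-Fit: [3,7] [24] [23,5] [20] [21,6] [24,4] → 6 hosts.
Total size 137 vCPU; any packing needs at least ⌈137/32⌉ = 5 hosts.
An optimal packing achieves that bound: [24,7] [24,6] [23,5,4] [21,3] [20] → 5 hosts.
Excess: 6 − 5 = 1.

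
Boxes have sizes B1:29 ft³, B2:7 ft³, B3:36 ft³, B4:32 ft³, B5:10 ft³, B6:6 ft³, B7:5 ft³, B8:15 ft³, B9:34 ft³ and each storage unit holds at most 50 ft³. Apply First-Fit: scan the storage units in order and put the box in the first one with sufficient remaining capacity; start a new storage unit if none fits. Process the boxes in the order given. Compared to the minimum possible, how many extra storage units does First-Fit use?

0

First-Fit: [29,7,10] [36,6,5] [32,15] [34] → 4 storage units.
Total size 174 ft³; any packing needs at least ⌈174/50⌉ = 4 storage units.
So 4 is already optimal.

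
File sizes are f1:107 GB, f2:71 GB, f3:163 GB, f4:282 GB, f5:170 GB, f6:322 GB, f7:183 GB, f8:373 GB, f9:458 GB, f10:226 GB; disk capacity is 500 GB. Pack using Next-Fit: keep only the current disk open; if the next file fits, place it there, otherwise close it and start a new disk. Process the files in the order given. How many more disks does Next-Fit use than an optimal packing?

2

Next-Fit: [107,71,163] [282,170] [322] [183] [373] [458] [226] → 7 disks.
Total size 2355 GB; any packing needs at least ⌈2355/500⌉ = 5 disks.
An optimal packing achieves that bound: [458] [373,107] [322,170] [282,183] [226,163,71] → 5 disks.
Excess: 7 − 5 = 2.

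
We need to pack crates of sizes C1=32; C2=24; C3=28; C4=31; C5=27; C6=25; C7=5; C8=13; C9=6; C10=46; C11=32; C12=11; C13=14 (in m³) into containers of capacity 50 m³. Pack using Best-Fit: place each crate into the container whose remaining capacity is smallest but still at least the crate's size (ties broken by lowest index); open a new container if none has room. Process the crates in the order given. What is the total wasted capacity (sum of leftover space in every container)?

56

C1 (32 m³) → container 1 (remaining 18 m³)
C2 (24 m³) → container 2 (remaining 26 m³)
C3 (28 m³) → container 3 (remaining 22 m³)
C4 (31 m³) → container 4 (remaining 19 m³)
C5 (27 m³) → container 5 (remaining 23 m³)
C6 (25 m³) → container 2 (remaining 1 m³)
C7 (5 m³) → container 1 (remaining 13 m³)
C8 (13 m³) → container 1 (remaining 0 m³)
C9 (6 m³) → container 4 (remaining 13 m³)
C10 (46 m³) → container 6 (remaining 4 m³)
C11 (32 m³) → container 7 (remaining 18 m³)
C12 (11 m³) → container 4 (remaining 2 m³)
C13 (14 m³) → container 7 (remaining 4 m³)
7 containers × 50 m³ = 350 m³; used 294 m³; unused 56 m³.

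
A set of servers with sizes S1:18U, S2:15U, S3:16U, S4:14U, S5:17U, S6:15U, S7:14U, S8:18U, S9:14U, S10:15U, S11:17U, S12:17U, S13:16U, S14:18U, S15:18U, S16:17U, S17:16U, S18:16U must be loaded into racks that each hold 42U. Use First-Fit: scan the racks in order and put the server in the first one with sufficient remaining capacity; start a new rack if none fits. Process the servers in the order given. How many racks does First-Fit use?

Put S1 (18U) in rack 1; 24U remain.
Put S2 (15U) in rack 1; 9U remain.
Put S3 (16U) in rack 2; 26U remain.
Put S4 (14U) in rack 2; 12U remain.
Put S5 (17U) in rack 3; 25U remain.
Put S6 (15U) in rack 3; 10U remain.
Put S7 (14U) in rack 4; 28U remain.
Put S8 (18U) in rack 4; 10U remain.
Put S9 (14U) in rack 5; 28U remain.
Put S10 (15U) in rack 5; 13U remain.
Put S11 (17U) in rack 6; 25U remain.
Put S12 (17U) in rack 6; 8U remain.
Put S13 (16U) in rack 7; 26U remain.
Put S14 (18U) in rack 7; 8U remain.
Put S15 (18U) in rack 8; 24U remain.
Put S16 (17U) in rack 8; 7U remain.
Put S17 (16U) in rack 9; 26U remain.
Put S18 (16U) in rack 9; 10U remain.

9 racks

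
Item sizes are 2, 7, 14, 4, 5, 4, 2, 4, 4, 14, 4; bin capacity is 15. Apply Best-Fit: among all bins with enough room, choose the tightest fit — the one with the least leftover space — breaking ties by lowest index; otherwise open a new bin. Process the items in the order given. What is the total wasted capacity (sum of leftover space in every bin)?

2 → bin 1 (remaining 13)
7 → bin 1 (remaining 6)
14 → bin 2 (remaining 1)
4 → bin 1 (remaining 2)
5 → bin 3 (remaining 10)
4 → bin 3 (remaining 6)
2 → bin 1 (remaining 0)
4 → bin 3 (remaining 2)
4 → bin 4 (remaining 11)
14 → bin 5 (remaining 1)
4 → bin 4 (remaining 7)
5 bins × 15 = 75; used 64; unused 11.

11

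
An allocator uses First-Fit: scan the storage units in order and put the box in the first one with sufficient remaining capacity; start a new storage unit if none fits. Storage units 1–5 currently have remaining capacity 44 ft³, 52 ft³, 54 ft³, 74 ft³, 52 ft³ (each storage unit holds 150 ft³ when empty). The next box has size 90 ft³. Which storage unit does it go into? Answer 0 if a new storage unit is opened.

0

No storage unit has ≥ 90 ft³ free, so a new storage unit is opened.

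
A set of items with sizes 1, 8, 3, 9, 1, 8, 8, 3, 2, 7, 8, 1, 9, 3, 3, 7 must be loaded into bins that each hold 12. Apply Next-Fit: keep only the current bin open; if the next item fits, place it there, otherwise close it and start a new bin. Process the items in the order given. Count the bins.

8

Put 1 in bin 1; 11 remain.
Put 8 in bin 1; 3 remain.
Put 3 in bin 1; 0 remain.
Put 9 in bin 2; 3 remain.
Put 1 in bin 2; 2 remain.
Put 8 in bin 3; 4 remain.
Put 8 in bin 4; 4 remain.
Put 3 in bin 4; 1 remain.
Put 2 in bin 5; 10 remain.
Put 7 in bin 5; 3 remain.
Put 8 in bin 6; 4 remain.
Put 1 in bin 6; 3 remain.
Put 9 in bin 7; 3 remain.
Put 3 in bin 7; 0 remain.
Put 3 in bin 8; 9 remain.
Put 7 in bin 8; 2 remain.
Final bins: [1,8,3] [9,1] [8] [8,3] [2,7] [8,1] [9,3] [3,7].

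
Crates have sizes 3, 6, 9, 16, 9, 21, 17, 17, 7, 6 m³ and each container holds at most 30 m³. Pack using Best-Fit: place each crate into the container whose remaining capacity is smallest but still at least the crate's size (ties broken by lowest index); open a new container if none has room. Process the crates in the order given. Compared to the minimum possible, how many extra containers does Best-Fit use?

1

Best-Fit: [3,6,9,9] [16] [21,7] [17,6] [17] → 5 containers.
Total size 111 m³; any packing needs at least ⌈111/30⌉ = 4 containers.
An optimal packing achieves that bound: [21,9] [17,9,3] [17,7,6] [16,6] → 4 containers.
Excess: 5 − 4 = 1.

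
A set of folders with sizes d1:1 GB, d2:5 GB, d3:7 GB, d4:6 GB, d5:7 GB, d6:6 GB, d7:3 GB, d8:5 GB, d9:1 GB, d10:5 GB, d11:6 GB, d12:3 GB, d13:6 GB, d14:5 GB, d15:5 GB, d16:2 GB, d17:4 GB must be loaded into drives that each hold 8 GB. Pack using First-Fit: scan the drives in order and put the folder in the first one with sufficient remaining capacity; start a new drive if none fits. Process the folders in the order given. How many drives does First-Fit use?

drive 1: place d1 (1 GB), 7 GB left
drive 1: place d2 (5 GB), 2 GB left
drive 2: place d3 (7 GB), 1 GB left
drive 3: place d4 (6 GB), 2 GB left
drive 4: place d5 (7 GB), 1 GB left
drive 5: place d6 (6 GB), 2 GB left
drive 6: place d7 (3 GB), 5 GB left
drive 6: place d8 (5 GB), 0 GB left
drive 1: place d9 (1 GB), 1 GB left
drive 7: place d10 (5 GB), 3 GB left
drive 8: place d11 (6 GB), 2 GB left
drive 7: place d12 (3 GB), 0 GB left
drive 9: place d13 (6 GB), 2 GB left
drive 10: place d14 (5 GB), 3 GB left
drive 11: place d15 (5 GB), 3 GB left
drive 3: place d16 (2 GB), 0 GB left
drive 12: place d17 (4 GB), 4 GB left
Final drives: [1,5,1] [7] [6,2] [7] [6] [3,5] [5,3] [6] [6] [5] [5] [4].

12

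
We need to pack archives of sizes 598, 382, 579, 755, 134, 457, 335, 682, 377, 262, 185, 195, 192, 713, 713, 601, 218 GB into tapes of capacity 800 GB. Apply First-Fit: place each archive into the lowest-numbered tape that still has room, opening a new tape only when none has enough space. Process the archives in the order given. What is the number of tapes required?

598 GB → tape 1 (remaining 202 GB)
382 GB → tape 2 (remaining 418 GB)
579 GB → tape 3 (remaining 221 GB)
755 GB → tape 4 (remaining 45 GB)
134 GB → tape 1 (remaining 68 GB)
457 GB → tape 5 (remaining 343 GB)
335 GB → tape 2 (remaining 83 GB)
682 GB → tape 6 (remaining 118 GB)
377 GB → tape 7 (remaining 423 GB)
262 GB → tape 5 (remaining 81 GB)
185 GB → tape 3 (remaining 36 GB)
195 GB → tape 7 (remaining 228 GB)
192 GB → tape 7 (remaining 36 GB)
713 GB → tape 8 (remaining 87 GB)
713 GB → tape 9 (remaining 87 GB)
601 GB → tape 10 (remaining 199 GB)
218 GB → tape 11 (remaining 582 GB)

11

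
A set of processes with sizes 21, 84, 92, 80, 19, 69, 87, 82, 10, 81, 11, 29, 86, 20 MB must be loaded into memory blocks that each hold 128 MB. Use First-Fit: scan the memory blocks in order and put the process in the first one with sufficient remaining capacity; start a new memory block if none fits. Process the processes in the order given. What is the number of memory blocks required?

21 MB → memory block 1 (remaining 107 MB)
84 MB → memory block 1 (remaining 23 MB)
92 MB → memory block 2 (remaining 36 MB)
80 MB → memory block 3 (remaining 48 MB)
19 MB → memory block 1 (remaining 4 MB)
69 MB → memory block 4 (remaining 59 MB)
87 MB → memory block 5 (remaining 41 MB)
82 MB → memory block 6 (remaining 46 MB)
10 MB → memory block 2 (remaining 26 MB)
81 MB → memory block 7 (remaining 47 MB)
11 MB → memory block 2 (remaining 15 MB)
29 MB → memory block 3 (remaining 19 MB)
86 MB → memory block 8 (remaining 42 MB)
20 MB → memory block 4 (remaining 39 MB)

8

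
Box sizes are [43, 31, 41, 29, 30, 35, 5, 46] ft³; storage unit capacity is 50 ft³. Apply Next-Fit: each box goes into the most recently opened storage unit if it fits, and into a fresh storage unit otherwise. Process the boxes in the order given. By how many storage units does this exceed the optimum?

Next-Fit: [43] [31] [41] [29] [30] [35,5] [46] → 7 storage units.
7 boxes exceed 25 ft³ (half the capacity), and no two of those can share a storage unit, so at least 7 storage units are needed.
So 7 is already optimal.

0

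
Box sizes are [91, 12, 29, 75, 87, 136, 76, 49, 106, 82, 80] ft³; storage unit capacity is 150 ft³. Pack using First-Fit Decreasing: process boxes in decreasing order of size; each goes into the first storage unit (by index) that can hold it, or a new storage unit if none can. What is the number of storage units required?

8

Sorted descending: 136, 106, 91, 87, 82, 80, 76, 75, 49, 29, 12.
136 ft³ → storage unit 1 (remaining 14 ft³)
106 ft³ → storage unit 2 (remaining 44 ft³)
91 ft³ → storage unit 3 (remaining 59 ft³)
87 ft³ → storage unit 4 (remaining 63 ft³)
82 ft³ → storage unit 5 (remaining 68 ft³)
80 ft³ → storage unit 6 (remaining 70 ft³)
76 ft³ → storage unit 7 (remaining 74 ft³)
75 ft³ → storage unit 8 (remaining 75 ft³)
49 ft³ → storage unit 3 (remaining 10 ft³)
29 ft³ → storage unit 2 (remaining 15 ft³)
12 ft³ → storage unit 1 (remaining 2 ft³)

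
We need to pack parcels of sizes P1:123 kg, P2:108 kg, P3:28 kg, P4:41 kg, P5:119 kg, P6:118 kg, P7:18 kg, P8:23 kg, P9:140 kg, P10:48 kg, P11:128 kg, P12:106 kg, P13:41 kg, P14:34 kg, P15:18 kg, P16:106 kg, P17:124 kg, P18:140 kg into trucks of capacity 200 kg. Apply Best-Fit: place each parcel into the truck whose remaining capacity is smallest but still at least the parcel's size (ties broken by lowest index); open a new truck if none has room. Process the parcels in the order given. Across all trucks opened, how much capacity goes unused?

truck 1: place P1 (123 kg), 77 kg left
truck 2: place P2 (108 kg), 92 kg left
truck 1: place P3 (28 kg), 49 kg left
truck 1: place P4 (41 kg), 8 kg left
truck 3: place P5 (119 kg), 81 kg left
truck 4: place P6 (118 kg), 82 kg left
truck 3: place P7 (18 kg), 63 kg left
truck 3: place P8 (23 kg), 40 kg left
truck 5: place P9 (140 kg), 60 kg left
truck 5: place P10 (48 kg), 12 kg left
truck 6: place P11 (128 kg), 72 kg left
truck 7: place P12 (106 kg), 94 kg left
truck 6: place P13 (41 kg), 31 kg left
truck 3: place P14 (34 kg), 6 kg left
truck 6: place P15 (18 kg), 13 kg left
truck 8: place P16 (106 kg), 94 kg left
truck 9: place P17 (124 kg), 76 kg left
truck 10: place P18 (140 kg), 60 kg left
10 trucks × 200 kg = 2000 kg; used 1463 kg; unused 537 kg.

537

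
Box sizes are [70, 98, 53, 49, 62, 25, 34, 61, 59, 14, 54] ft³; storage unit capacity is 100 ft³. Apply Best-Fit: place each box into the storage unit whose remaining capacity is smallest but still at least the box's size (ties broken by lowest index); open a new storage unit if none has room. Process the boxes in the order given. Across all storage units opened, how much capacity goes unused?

221

Put 70 ft³ in storage unit 1; 30 ft³ remain.
Put 98 ft³ in storage unit 2; 2 ft³ remain.
Put 53 ft³ in storage unit 3; 47 ft³ remain.
Put 49 ft³ in storage unit 4; 51 ft³ remain.
Put 62 ft³ in storage unit 5; 38 ft³ remain.
Put 25 ft³ in storage unit 1; 5 ft³ remain.
Put 34 ft³ in storage unit 5; 4 ft³ remain.
Put 61 ft³ in storage unit 6; 39 ft³ remain.
Put 59 ft³ in storage unit 7; 41 ft³ remain.
Put 14 ft³ in storage unit 6; 25 ft³ remain.
Put 54 ft³ in storage unit 8; 46 ft³ remain.
8 storage units × 100 ft³ = 800 ft³; used 579 ft³; unused 221 ft³.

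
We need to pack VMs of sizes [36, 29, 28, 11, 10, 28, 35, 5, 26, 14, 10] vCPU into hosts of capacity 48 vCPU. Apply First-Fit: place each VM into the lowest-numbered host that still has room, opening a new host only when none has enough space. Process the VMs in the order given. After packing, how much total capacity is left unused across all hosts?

host 1: place 36 vCPU, 12 vCPU left
host 2: place 29 vCPU, 19 vCPU left
host 3: place 28 vCPU, 20 vCPU left
host 1: place 11 vCPU, 1 vCPU left
host 2: place 10 vCPU, 9 vCPU left
host 4: place 28 vCPU, 20 vCPU left
host 5: place 35 vCPU, 13 vCPU left
host 2: place 5 vCPU, 4 vCPU left
host 6: place 26 vCPU, 22 vCPU left
host 3: place 14 vCPU, 6 vCPU left
host 4: place 10 vCPU, 10 vCPU left
6 hosts × 48 vCPU = 288 vCPU; used 232 vCPU; unused 56 vCPU.

56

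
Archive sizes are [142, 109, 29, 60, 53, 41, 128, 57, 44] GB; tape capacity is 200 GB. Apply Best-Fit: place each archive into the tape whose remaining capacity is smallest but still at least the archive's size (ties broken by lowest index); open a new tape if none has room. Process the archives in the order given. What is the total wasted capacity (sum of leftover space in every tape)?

142 GB → tape 1 (remaining 58 GB)
109 GB → tape 2 (remaining 91 GB)
29 GB → tape 1 (remaining 29 GB)
60 GB → tape 2 (remaining 31 GB)
53 GB → tape 3 (remaining 147 GB)
41 GB → tape 3 (remaining 106 GB)
128 GB → tape 4 (remaining 72 GB)
57 GB → tape 4 (remaining 15 GB)
44 GB → tape 3 (remaining 62 GB)
4 tapes × 200 GB = 800 GB; used 663 GB; unused 137 GB.

137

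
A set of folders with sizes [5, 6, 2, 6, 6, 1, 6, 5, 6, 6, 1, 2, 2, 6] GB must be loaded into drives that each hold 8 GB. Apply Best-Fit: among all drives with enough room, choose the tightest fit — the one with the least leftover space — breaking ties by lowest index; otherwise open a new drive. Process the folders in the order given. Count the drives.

9

5 GB → drive 1 (remaining 3 GB)
6 GB → drive 2 (remaining 2 GB)
2 GB → drive 2 (remaining 0 GB)
6 GB → drive 3 (remaining 2 GB)
6 GB → drive 4 (remaining 2 GB)
1 GB → drive 3 (remaining 1 GB)
6 GB → drive 5 (remaining 2 GB)
5 GB → drive 6 (remaining 3 GB)
6 GB → drive 7 (remaining 2 GB)
6 GB → drive 8 (remaining 2 GB)
1 GB → drive 3 (remaining 0 GB)
2 GB → drive 4 (remaining 0 GB)
2 GB → drive 5 (remaining 0 GB)
6 GB → drive 9 (remaining 2 GB)
Final drives: [5] [6,2] [6,1,1] [6,2] [6,2] [5] [6] [6] [6].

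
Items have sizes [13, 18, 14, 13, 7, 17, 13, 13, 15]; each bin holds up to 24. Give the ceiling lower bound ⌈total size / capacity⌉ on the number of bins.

6

Total size = 13 + 18 + 14 + 13 + 7 + 17 + 13 + 13 + 15 = 123.
⌈123 / 24⌉ = 6.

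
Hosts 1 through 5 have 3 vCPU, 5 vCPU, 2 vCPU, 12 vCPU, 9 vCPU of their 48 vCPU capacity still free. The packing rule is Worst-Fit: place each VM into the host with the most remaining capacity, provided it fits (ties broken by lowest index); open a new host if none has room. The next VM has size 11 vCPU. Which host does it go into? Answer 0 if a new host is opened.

4

Hosts with room: host 4 (12 vCPU).
Most room is host 4 with 12 vCPU free.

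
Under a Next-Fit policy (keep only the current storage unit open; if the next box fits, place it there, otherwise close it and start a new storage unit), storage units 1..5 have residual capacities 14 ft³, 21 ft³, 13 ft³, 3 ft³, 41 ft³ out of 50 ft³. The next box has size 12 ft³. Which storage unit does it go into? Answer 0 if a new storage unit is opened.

5

Next-Fit only looks at storage unit 5, which has 41 ft³ free.
12 ft³ fits there.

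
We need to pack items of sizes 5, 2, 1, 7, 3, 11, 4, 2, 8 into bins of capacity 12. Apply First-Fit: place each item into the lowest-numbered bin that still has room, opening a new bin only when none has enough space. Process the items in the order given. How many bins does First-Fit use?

Put 5 in bin 1; 7 remain.
Put 2 in bin 1; 5 remain.
Put 1 in bin 1; 4 remain.
Put 7 in bin 2; 5 remain.
Put 3 in bin 1; 1 remain.
Put 11 in bin 3; 1 remain.
Put 4 in bin 2; 1 remain.
Put 2 in bin 4; 10 remain.
Put 8 in bin 4; 2 remain.

4 bins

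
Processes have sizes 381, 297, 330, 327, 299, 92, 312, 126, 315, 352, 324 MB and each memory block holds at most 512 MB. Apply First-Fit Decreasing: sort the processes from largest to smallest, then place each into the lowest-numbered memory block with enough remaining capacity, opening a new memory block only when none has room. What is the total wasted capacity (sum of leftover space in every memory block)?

Sorted descending: 381, 352, 330, 327, 324, 315, 312, 299, 297, 126, 92.
Put 381 MB in memory block 1; 131 MB remain.
Put 352 MB in memory block 2; 160 MB remain.
Put 330 MB in memory block 3; 182 MB remain.
Put 327 MB in memory block 4; 185 MB remain.
Put 324 MB in memory block 5; 188 MB remain.
Put 315 MB in memory block 6; 197 MB remain.
Put 312 MB in memory block 7; 200 MB remain.
Put 299 MB in memory block 8; 213 MB remain.
Put 297 MB in memory block 9; 215 MB remain.
Put 126 MB in memory block 1; 5 MB remain.
Put 92 MB in memory block 2; 68 MB remain.
9 memory blocks × 512 MB = 4608 MB; used 3155 MB; unused 1453 MB.

1453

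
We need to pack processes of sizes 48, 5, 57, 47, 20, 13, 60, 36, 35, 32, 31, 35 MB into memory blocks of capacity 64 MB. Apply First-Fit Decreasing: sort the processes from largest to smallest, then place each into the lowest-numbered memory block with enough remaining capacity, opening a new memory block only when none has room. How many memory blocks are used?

Sorted descending: 60, 57, 48, 47, 36, 35, 35, 32, 31, 20, 13, 5.
60 MB → memory block 1 (remaining 4 MB)
57 MB → memory block 2 (remaining 7 MB)
48 MB → memory block 3 (remaining 16 MB)
47 MB → memory block 4 (remaining 17 MB)
36 MB → memory block 5 (remaining 28 MB)
35 MB → memory block 6 (remaining 29 MB)
35 MB → memory block 7 (remaining 29 MB)
32 MB → memory block 8 (remaining 32 MB)
31 MB → memory block 8 (remaining 1 MB)
20 MB → memory block 5 (remaining 8 MB)
13 MB → memory block 3 (remaining 3 MB)
5 MB → memory block 2 (remaining 2 MB)

8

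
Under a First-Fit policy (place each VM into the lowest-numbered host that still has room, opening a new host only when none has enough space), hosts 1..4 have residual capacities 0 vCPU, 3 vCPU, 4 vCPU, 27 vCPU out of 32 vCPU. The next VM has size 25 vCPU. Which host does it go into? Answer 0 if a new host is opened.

4

Hosts with room: host 4 (27 vCPU).
The first with room is host 4.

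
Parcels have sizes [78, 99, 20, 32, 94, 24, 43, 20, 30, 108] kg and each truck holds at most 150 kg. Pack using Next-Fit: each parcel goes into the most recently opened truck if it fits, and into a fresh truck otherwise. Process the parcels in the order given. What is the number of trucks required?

5 trucks

Put 78 kg in truck 1; 72 kg remain.
Put 99 kg in truck 2; 51 kg remain.
Put 20 kg in truck 2; 31 kg remain.
Put 32 kg in truck 3; 118 kg remain.
Put 94 kg in truck 3; 24 kg remain.
Put 24 kg in truck 3; 0 kg remain.
Put 43 kg in truck 4; 107 kg remain.
Put 20 kg in truck 4; 87 kg remain.
Put 30 kg in truck 4; 57 kg remain.
Put 108 kg in truck 5; 42 kg remain.
Final trucks: [78] [99,20] [32,94,24] [43,20,30] [108].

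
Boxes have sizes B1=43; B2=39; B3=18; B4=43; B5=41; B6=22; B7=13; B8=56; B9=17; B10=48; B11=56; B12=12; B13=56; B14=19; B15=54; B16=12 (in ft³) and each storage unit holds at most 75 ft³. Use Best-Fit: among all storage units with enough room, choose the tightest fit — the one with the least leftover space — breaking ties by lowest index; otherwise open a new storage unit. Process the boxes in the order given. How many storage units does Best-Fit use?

9 storage units

Put B1 (43 ft³) in storage unit 1; 32 ft³ remain.
Put B2 (39 ft³) in storage unit 2; 36 ft³ remain.
Put B3 (18 ft³) in storage unit 1; 14 ft³ remain.
Put B4 (43 ft³) in storage unit 3; 32 ft³ remain.
Put B5 (41 ft³) in storage unit 4; 34 ft³ remain.
Put B6 (22 ft³) in storage unit 3; 10 ft³ remain.
Put B7 (13 ft³) in storage unit 1; 1 ft³ remain.
Put B8 (56 ft³) in storage unit 5; 19 ft³ remain.
Put B9 (17 ft³) in storage unit 5; 2 ft³ remain.
Put B10 (48 ft³) in storage unit 6; 27 ft³ remain.
Put B11 (56 ft³) in storage unit 7; 19 ft³ remain.
Put B12 (12 ft³) in storage unit 7; 7 ft³ remain.
Put B13 (56 ft³) in storage unit 8; 19 ft³ remain.
Put B14 (19 ft³) in storage unit 8; 0 ft³ remain.
Put B15 (54 ft³) in storage unit 9; 21 ft³ remain.
Put B16 (12 ft³) in storage unit 9; 9 ft³ remain.
Final storage units: [43,18,13] [39] [43,22] [41] [56,17] [48] [56,12] [56,19] [54,12].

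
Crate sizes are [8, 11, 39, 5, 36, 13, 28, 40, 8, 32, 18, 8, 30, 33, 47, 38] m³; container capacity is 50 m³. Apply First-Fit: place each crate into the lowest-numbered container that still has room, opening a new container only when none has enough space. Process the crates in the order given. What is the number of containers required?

10 containers

8 m³ → container 1 (remaining 42 m³)
11 m³ → container 1 (remaining 31 m³)
39 m³ → container 2 (remaining 11 m³)
5 m³ → container 1 (remaining 26 m³)
36 m³ → container 3 (remaining 14 m³)
13 m³ → container 1 (remaining 13 m³)
28 m³ → container 4 (remaining 22 m³)
40 m³ → container 5 (remaining 10 m³)
8 m³ → container 1 (remaining 5 m³)
32 m³ → container 6 (remaining 18 m³)
18 m³ → container 4 (remaining 4 m³)
8 m³ → container 2 (remaining 3 m³)
30 m³ → container 7 (remaining 20 m³)
33 m³ → container 8 (remaining 17 m³)
47 m³ → container 9 (remaining 3 m³)
38 m³ → container 10 (remaining 12 m³)
Final containers: [8,11,5,13,8] [39,8] [36] [28,18] [40] [32] [30] [33] [47] [38].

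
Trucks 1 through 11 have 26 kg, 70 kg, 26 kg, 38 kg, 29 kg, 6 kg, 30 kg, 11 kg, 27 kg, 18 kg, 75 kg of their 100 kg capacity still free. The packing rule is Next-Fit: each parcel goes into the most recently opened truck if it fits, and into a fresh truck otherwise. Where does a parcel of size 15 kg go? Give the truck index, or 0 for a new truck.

Next-Fit only looks at truck 11, which has 75 kg free.
15 kg fits there.

11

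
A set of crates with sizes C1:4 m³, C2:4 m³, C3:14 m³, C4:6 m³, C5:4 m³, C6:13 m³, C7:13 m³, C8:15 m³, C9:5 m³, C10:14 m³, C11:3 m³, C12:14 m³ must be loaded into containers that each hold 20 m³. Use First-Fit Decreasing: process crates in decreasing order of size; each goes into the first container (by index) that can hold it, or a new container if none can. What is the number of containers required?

Sorted descending: 15, 14, 14, 14, 13, 13, 6, 5, 4, 4, 4, 3.
container 1: place 15 m³, 5 m³ left
container 2: place 14 m³, 6 m³ left
container 3: place 14 m³, 6 m³ left
container 4: place 14 m³, 6 m³ left
container 5: place 13 m³, 7 m³ left
container 6: place 13 m³, 7 m³ left
container 2: place 6 m³, 0 m³ left
container 1: place 5 m³, 0 m³ left
container 3: place 4 m³, 2 m³ left
container 4: place 4 m³, 2 m³ left
container 5: place 4 m³, 3 m³ left
container 5: place 3 m³, 0 m³ left
Final containers: [15,5] [14,6] [14,4] [14,4] [13,4,3] [13].

6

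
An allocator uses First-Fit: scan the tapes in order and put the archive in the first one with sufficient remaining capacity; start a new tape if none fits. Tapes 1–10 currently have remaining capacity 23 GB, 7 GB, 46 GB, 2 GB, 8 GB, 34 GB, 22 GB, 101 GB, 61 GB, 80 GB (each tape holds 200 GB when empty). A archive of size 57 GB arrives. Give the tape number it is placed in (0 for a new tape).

8

Tapes with room: tape 8 (101 GB), tape 9 (61 GB), tape 10 (80 GB).
The first with room is tape 8.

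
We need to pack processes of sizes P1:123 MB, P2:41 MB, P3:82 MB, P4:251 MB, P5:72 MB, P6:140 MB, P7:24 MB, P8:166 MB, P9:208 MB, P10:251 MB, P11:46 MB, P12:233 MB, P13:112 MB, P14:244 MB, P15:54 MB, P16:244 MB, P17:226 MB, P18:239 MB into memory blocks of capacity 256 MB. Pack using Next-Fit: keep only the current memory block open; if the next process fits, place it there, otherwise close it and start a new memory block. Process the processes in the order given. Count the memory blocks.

14 memory blocks

P1 (123 MB) → memory block 1 (remaining 133 MB)
P2 (41 MB) → memory block 1 (remaining 92 MB)
P3 (82 MB) → memory block 1 (remaining 10 MB)
P4 (251 MB) → memory block 2 (remaining 5 MB)
P5 (72 MB) → memory block 3 (remaining 184 MB)
P6 (140 MB) → memory block 3 (remaining 44 MB)
P7 (24 MB) → memory block 3 (remaining 20 MB)
P8 (166 MB) → memory block 4 (remaining 90 MB)
P9 (208 MB) → memory block 5 (remaining 48 MB)
P10 (251 MB) → memory block 6 (remaining 5 MB)
P11 (46 MB) → memory block 7 (remaining 210 MB)
P12 (233 MB) → memory block 8 (remaining 23 MB)
P13 (112 MB) → memory block 9 (remaining 144 MB)
P14 (244 MB) → memory block 10 (remaining 12 MB)
P15 (54 MB) → memory block 11 (remaining 202 MB)
P16 (244 MB) → memory block 12 (remaining 12 MB)
P17 (226 MB) → memory block 13 (remaining 30 MB)
P18 (239 MB) → memory block 14 (remaining 17 MB)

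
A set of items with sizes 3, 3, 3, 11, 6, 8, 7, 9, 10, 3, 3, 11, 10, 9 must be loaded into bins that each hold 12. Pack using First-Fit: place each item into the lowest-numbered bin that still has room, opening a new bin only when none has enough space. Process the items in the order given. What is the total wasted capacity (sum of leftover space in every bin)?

24

3 → bin 1 (remaining 9)
3 → bin 1 (remaining 6)
3 → bin 1 (remaining 3)
11 → bin 2 (remaining 1)
6 → bin 3 (remaining 6)
8 → bin 4 (remaining 4)
7 → bin 5 (remaining 5)
9 → bin 6 (remaining 3)
10 → bin 7 (remaining 2)
3 → bin 1 (remaining 0)
3 → bin 3 (remaining 3)
11 → bin 8 (remaining 1)
10 → bin 9 (remaining 2)
9 → bin 10 (remaining 3)
10 bins × 12 = 120; used 96; unused 24.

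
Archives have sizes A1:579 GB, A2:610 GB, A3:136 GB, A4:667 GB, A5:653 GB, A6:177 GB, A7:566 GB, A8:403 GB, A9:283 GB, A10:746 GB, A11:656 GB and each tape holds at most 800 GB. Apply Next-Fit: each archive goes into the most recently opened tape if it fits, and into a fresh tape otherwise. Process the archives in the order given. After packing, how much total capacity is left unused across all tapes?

tape 1: place A1 (579 GB), 221 GB left
tape 2: place A2 (610 GB), 190 GB left
tape 2: place A3 (136 GB), 54 GB left
tape 3: place A4 (667 GB), 133 GB left
tape 4: place A5 (653 GB), 147 GB left
tape 5: place A6 (177 GB), 623 GB left
tape 5: place A7 (566 GB), 57 GB left
tape 6: place A8 (403 GB), 397 GB left
tape 6: place A9 (283 GB), 114 GB left
tape 7: place A10 (746 GB), 54 GB left
tape 8: place A11 (656 GB), 144 GB left
8 tapes × 800 GB = 6400 GB; used 5476 GB; unused 924 GB.

924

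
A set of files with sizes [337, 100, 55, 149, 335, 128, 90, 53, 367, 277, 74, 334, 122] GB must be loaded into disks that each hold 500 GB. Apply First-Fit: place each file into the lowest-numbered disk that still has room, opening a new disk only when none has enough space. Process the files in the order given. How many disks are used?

6

disk 1: place 337 GB, 163 GB left
disk 1: place 100 GB, 63 GB left
disk 1: place 55 GB, 8 GB left
disk 2: place 149 GB, 351 GB left
disk 2: place 335 GB, 16 GB left
disk 3: place 128 GB, 372 GB left
disk 3: place 90 GB, 282 GB left
disk 3: place 53 GB, 229 GB left
disk 4: place 367 GB, 133 GB left
disk 5: place 277 GB, 223 GB left
disk 3: place 74 GB, 155 GB left
disk 6: place 334 GB, 166 GB left
disk 3: place 122 GB, 33 GB left
Final disks: [337,100,55] [149,335] [128,90,53,74,122] [367] [277] [334].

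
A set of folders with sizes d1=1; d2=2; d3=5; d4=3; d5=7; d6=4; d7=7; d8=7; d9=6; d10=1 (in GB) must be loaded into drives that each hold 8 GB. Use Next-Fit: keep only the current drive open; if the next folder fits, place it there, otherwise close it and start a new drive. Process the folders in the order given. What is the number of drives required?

7 drives

drive 1: place d1 (1 GB), 7 GB left
drive 1: place d2 (2 GB), 5 GB left
drive 1: place d3 (5 GB), 0 GB left
drive 2: place d4 (3 GB), 5 GB left
drive 3: place d5 (7 GB), 1 GB left
drive 4: place d6 (4 GB), 4 GB left
drive 5: place d7 (7 GB), 1 GB left
drive 6: place d8 (7 GB), 1 GB left
drive 7: place d9 (6 GB), 2 GB left
drive 7: place d10 (1 GB), 1 GB left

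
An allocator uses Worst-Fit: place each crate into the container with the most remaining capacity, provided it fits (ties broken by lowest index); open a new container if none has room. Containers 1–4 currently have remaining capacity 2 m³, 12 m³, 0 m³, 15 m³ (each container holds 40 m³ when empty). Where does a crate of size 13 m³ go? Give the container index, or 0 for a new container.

Containers with room: container 4 (15 m³).
Most room is container 4 with 15 m³ free.

4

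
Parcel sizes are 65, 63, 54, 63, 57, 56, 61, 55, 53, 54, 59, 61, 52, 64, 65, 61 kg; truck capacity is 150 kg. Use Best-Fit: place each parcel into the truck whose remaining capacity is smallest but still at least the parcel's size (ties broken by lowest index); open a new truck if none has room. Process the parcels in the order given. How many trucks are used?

8 trucks

truck 1: place 65 kg, 85 kg left
truck 1: place 63 kg, 22 kg left
truck 2: place 54 kg, 96 kg left
truck 2: place 63 kg, 33 kg left
truck 3: place 57 kg, 93 kg left
truck 3: place 56 kg, 37 kg left
truck 4: place 61 kg, 89 kg left
truck 4: place 55 kg, 34 kg left
truck 5: place 53 kg, 97 kg left
truck 5: place 54 kg, 43 kg left
truck 6: place 59 kg, 91 kg left
truck 6: place 61 kg, 30 kg left
truck 7: place 52 kg, 98 kg left
truck 7: place 64 kg, 34 kg left
truck 8: place 65 kg, 85 kg left
truck 8: place 61 kg, 24 kg left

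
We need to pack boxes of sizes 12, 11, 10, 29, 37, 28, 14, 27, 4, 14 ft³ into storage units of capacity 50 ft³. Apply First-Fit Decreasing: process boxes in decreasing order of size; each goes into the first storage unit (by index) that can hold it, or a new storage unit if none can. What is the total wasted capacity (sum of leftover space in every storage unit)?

Sorted descending: 37, 29, 28, 27, 14, 14, 12, 11, 10, 4.
37 ft³ → storage unit 1 (remaining 13 ft³)
29 ft³ → storage unit 2 (remaining 21 ft³)
28 ft³ → storage unit 3 (remaining 22 ft³)
27 ft³ → storage unit 4 (remaining 23 ft³)
14 ft³ → storage unit 2 (remaining 7 ft³)
14 ft³ → storage unit 3 (remaining 8 ft³)
12 ft³ → storage unit 1 (remaining 1 ft³)
11 ft³ → storage unit 4 (remaining 12 ft³)
10 ft³ → storage unit 4 (remaining 2 ft³)
4 ft³ → storage unit 2 (remaining 3 ft³)
4 storage units × 50 ft³ = 200 ft³; used 186 ft³; unused 14 ft³.

14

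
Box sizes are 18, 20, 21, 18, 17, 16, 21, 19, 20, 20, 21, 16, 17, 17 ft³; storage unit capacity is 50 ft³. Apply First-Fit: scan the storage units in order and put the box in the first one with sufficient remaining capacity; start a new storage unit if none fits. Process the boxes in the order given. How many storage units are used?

7

storage unit 1: place 18 ft³, 32 ft³ left
storage unit 1: place 20 ft³, 12 ft³ left
storage unit 2: place 21 ft³, 29 ft³ left
storage unit 2: place 18 ft³, 11 ft³ left
storage unit 3: place 17 ft³, 33 ft³ left
storage unit 3: place 16 ft³, 17 ft³ left
storage unit 4: place 21 ft³, 29 ft³ left
storage unit 4: place 19 ft³, 10 ft³ left
storage unit 5: place 20 ft³, 30 ft³ left
storage unit 5: place 20 ft³, 10 ft³ left
storage unit 6: place 21 ft³, 29 ft³ left
storage unit 3: place 16 ft³, 1 ft³ left
storage unit 6: place 17 ft³, 12 ft³ left
storage unit 7: place 17 ft³, 33 ft³ left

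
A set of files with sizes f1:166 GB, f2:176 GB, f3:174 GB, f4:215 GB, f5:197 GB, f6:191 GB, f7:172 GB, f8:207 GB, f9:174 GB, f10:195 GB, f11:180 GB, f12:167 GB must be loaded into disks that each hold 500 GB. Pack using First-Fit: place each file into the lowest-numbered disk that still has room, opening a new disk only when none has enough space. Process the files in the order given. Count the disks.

disk 1: place f1 (166 GB), 334 GB left
disk 1: place f2 (176 GB), 158 GB left
disk 2: place f3 (174 GB), 326 GB left
disk 2: place f4 (215 GB), 111 GB left
disk 3: place f5 (197 GB), 303 GB left
disk 3: place f6 (191 GB), 112 GB left
disk 4: place f7 (172 GB), 328 GB left
disk 4: place f8 (207 GB), 121 GB left
disk 5: place f9 (174 GB), 326 GB left
disk 5: place f10 (195 GB), 131 GB left
disk 6: place f11 (180 GB), 320 GB left
disk 6: place f12 (167 GB), 153 GB left

6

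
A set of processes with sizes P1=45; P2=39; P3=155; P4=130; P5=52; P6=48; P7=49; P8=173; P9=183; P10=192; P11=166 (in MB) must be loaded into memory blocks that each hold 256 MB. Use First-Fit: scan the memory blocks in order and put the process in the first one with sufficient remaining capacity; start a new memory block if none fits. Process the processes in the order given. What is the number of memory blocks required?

6

Put P1 (45 MB) in memory block 1; 211 MB remain.
Put P2 (39 MB) in memory block 1; 172 MB remain.
Put P3 (155 MB) in memory block 1; 17 MB remain.
Put P4 (130 MB) in memory block 2; 126 MB remain.
Put P5 (52 MB) in memory block 2; 74 MB remain.
Put P6 (48 MB) in memory block 2; 26 MB remain.
Put P7 (49 MB) in memory block 3; 207 MB remain.
Put P8 (173 MB) in memory block 3; 34 MB remain.
Put P9 (183 MB) in memory block 4; 73 MB remain.
Put P10 (192 MB) in memory block 5; 64 MB remain.
Put P11 (166 MB) in memory block 6; 90 MB remain.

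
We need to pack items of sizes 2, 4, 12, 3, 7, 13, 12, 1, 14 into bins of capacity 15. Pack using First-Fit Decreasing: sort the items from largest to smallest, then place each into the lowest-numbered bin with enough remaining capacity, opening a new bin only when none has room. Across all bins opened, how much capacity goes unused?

7

Sorted descending: 14, 13, 12, 12, 7, 4, 3, 2, 1.
Put 14 in bin 1; 1 remain.
Put 13 in bin 2; 2 remain.
Put 12 in bin 3; 3 remain.
Put 12 in bin 4; 3 remain.
Put 7 in bin 5; 8 remain.
Put 4 in bin 5; 4 remain.
Put 3 in bin 3; 0 remain.
Put 2 in bin 2; 0 remain.
Put 1 in bin 1; 0 remain.
5 bins × 15 = 75; used 68; unused 7.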